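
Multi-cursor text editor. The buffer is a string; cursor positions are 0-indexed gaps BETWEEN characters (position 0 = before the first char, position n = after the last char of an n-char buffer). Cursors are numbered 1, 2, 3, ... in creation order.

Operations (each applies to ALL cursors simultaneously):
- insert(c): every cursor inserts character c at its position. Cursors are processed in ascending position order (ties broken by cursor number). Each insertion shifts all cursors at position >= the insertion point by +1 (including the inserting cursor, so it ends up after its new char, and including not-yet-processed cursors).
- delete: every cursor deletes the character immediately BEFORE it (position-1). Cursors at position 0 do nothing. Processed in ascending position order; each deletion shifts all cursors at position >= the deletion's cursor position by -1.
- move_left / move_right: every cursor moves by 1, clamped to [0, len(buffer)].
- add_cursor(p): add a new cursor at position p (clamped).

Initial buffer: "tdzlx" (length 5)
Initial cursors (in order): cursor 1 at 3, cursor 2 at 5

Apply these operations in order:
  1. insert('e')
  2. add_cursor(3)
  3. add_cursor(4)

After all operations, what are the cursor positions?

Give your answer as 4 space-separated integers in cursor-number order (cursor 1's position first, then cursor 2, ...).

Answer: 4 7 3 4

Derivation:
After op 1 (insert('e')): buffer="tdzelxe" (len 7), cursors c1@4 c2@7, authorship ...1..2
After op 2 (add_cursor(3)): buffer="tdzelxe" (len 7), cursors c3@3 c1@4 c2@7, authorship ...1..2
After op 3 (add_cursor(4)): buffer="tdzelxe" (len 7), cursors c3@3 c1@4 c4@4 c2@7, authorship ...1..2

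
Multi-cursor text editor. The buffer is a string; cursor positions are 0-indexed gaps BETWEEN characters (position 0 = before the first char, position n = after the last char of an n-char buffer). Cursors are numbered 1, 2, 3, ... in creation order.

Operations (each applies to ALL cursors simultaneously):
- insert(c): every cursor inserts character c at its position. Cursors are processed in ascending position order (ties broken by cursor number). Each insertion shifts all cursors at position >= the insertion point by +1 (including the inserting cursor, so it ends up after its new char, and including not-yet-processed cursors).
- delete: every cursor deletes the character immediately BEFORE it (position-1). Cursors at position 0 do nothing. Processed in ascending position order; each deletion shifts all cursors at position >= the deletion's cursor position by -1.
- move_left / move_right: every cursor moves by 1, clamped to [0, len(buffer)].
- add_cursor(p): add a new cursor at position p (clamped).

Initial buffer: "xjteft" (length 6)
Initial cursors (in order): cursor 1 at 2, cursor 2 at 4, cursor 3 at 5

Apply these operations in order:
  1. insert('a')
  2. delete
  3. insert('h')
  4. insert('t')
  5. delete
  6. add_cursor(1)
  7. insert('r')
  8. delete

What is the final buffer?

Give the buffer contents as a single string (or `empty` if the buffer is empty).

After op 1 (insert('a')): buffer="xjateafat" (len 9), cursors c1@3 c2@6 c3@8, authorship ..1..2.3.
After op 2 (delete): buffer="xjteft" (len 6), cursors c1@2 c2@4 c3@5, authorship ......
After op 3 (insert('h')): buffer="xjhtehfht" (len 9), cursors c1@3 c2@6 c3@8, authorship ..1..2.3.
After op 4 (insert('t')): buffer="xjhttehtfhtt" (len 12), cursors c1@4 c2@8 c3@11, authorship ..11..22.33.
After op 5 (delete): buffer="xjhtehfht" (len 9), cursors c1@3 c2@6 c3@8, authorship ..1..2.3.
After op 6 (add_cursor(1)): buffer="xjhtehfht" (len 9), cursors c4@1 c1@3 c2@6 c3@8, authorship ..1..2.3.
After op 7 (insert('r')): buffer="xrjhrtehrfhrt" (len 13), cursors c4@2 c1@5 c2@9 c3@12, authorship .4.11..22.33.
After op 8 (delete): buffer="xjhtehfht" (len 9), cursors c4@1 c1@3 c2@6 c3@8, authorship ..1..2.3.

Answer: xjhtehfht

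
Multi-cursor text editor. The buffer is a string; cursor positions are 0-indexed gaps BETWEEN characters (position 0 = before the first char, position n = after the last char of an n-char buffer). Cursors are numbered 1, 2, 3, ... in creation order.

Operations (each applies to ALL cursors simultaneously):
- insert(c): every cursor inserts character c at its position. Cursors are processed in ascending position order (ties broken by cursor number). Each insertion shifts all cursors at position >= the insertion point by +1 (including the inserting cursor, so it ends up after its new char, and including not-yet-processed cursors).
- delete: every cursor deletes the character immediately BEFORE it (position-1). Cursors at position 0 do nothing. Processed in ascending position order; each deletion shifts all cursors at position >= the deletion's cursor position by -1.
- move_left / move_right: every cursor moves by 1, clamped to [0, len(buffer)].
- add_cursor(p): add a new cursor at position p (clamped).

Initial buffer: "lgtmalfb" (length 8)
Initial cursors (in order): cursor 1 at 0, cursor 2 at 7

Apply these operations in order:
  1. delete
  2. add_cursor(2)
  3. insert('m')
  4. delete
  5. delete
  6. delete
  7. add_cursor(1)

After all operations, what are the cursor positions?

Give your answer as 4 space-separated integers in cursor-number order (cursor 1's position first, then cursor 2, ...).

Answer: 0 2 0 1

Derivation:
After op 1 (delete): buffer="lgtmalb" (len 7), cursors c1@0 c2@6, authorship .......
After op 2 (add_cursor(2)): buffer="lgtmalb" (len 7), cursors c1@0 c3@2 c2@6, authorship .......
After op 3 (insert('m')): buffer="mlgmtmalmb" (len 10), cursors c1@1 c3@4 c2@9, authorship 1..3....2.
After op 4 (delete): buffer="lgtmalb" (len 7), cursors c1@0 c3@2 c2@6, authorship .......
After op 5 (delete): buffer="ltmab" (len 5), cursors c1@0 c3@1 c2@4, authorship .....
After op 6 (delete): buffer="tmb" (len 3), cursors c1@0 c3@0 c2@2, authorship ...
After op 7 (add_cursor(1)): buffer="tmb" (len 3), cursors c1@0 c3@0 c4@1 c2@2, authorship ...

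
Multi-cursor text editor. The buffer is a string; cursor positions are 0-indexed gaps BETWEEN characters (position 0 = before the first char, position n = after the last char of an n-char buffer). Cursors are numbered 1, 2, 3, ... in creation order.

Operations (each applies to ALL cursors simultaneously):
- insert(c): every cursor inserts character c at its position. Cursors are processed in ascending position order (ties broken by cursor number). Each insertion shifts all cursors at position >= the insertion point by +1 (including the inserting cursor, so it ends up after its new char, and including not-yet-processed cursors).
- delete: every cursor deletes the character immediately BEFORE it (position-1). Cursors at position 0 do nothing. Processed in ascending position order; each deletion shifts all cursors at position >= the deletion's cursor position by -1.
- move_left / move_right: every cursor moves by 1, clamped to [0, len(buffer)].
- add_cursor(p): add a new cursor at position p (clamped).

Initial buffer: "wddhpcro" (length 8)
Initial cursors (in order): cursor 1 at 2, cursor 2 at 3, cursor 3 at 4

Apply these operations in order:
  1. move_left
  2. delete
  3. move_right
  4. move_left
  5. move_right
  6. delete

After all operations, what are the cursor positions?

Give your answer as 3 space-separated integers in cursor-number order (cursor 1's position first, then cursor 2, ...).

Answer: 0 0 0

Derivation:
After op 1 (move_left): buffer="wddhpcro" (len 8), cursors c1@1 c2@2 c3@3, authorship ........
After op 2 (delete): buffer="hpcro" (len 5), cursors c1@0 c2@0 c3@0, authorship .....
After op 3 (move_right): buffer="hpcro" (len 5), cursors c1@1 c2@1 c3@1, authorship .....
After op 4 (move_left): buffer="hpcro" (len 5), cursors c1@0 c2@0 c3@0, authorship .....
After op 5 (move_right): buffer="hpcro" (len 5), cursors c1@1 c2@1 c3@1, authorship .....
After op 6 (delete): buffer="pcro" (len 4), cursors c1@0 c2@0 c3@0, authorship ....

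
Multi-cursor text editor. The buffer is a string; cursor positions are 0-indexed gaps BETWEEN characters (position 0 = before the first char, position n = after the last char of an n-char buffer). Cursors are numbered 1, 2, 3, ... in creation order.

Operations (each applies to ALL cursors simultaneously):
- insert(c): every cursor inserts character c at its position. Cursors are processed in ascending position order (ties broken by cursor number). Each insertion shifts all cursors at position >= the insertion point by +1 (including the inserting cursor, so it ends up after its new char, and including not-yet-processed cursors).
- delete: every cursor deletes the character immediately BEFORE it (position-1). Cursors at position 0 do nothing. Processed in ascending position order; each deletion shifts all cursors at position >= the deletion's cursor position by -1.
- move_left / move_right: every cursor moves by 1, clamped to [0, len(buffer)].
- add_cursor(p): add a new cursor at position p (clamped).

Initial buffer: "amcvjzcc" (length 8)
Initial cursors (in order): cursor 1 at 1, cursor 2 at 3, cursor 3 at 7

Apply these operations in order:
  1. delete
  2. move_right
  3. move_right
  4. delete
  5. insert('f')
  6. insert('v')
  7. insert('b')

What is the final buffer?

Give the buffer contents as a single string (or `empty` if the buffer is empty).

After op 1 (delete): buffer="mvjzc" (len 5), cursors c1@0 c2@1 c3@4, authorship .....
After op 2 (move_right): buffer="mvjzc" (len 5), cursors c1@1 c2@2 c3@5, authorship .....
After op 3 (move_right): buffer="mvjzc" (len 5), cursors c1@2 c2@3 c3@5, authorship .....
After op 4 (delete): buffer="mz" (len 2), cursors c1@1 c2@1 c3@2, authorship ..
After op 5 (insert('f')): buffer="mffzf" (len 5), cursors c1@3 c2@3 c3@5, authorship .12.3
After op 6 (insert('v')): buffer="mffvvzfv" (len 8), cursors c1@5 c2@5 c3@8, authorship .1212.33
After op 7 (insert('b')): buffer="mffvvbbzfvb" (len 11), cursors c1@7 c2@7 c3@11, authorship .121212.333

Answer: mffvvbbzfvb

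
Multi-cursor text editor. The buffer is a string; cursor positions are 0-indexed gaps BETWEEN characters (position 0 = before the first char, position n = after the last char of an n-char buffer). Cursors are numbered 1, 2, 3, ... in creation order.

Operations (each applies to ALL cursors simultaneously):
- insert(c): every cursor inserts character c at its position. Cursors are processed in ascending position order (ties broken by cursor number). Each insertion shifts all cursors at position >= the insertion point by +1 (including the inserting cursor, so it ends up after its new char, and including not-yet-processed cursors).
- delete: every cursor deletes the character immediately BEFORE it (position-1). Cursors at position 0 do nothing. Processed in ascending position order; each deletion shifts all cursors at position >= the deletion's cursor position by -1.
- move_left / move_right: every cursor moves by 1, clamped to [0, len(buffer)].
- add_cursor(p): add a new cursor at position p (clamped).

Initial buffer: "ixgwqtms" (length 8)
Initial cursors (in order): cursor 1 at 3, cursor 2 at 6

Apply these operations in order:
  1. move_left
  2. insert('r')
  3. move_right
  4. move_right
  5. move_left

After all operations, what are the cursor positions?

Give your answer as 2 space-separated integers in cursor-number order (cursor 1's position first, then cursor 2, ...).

After op 1 (move_left): buffer="ixgwqtms" (len 8), cursors c1@2 c2@5, authorship ........
After op 2 (insert('r')): buffer="ixrgwqrtms" (len 10), cursors c1@3 c2@7, authorship ..1...2...
After op 3 (move_right): buffer="ixrgwqrtms" (len 10), cursors c1@4 c2@8, authorship ..1...2...
After op 4 (move_right): buffer="ixrgwqrtms" (len 10), cursors c1@5 c2@9, authorship ..1...2...
After op 5 (move_left): buffer="ixrgwqrtms" (len 10), cursors c1@4 c2@8, authorship ..1...2...

Answer: 4 8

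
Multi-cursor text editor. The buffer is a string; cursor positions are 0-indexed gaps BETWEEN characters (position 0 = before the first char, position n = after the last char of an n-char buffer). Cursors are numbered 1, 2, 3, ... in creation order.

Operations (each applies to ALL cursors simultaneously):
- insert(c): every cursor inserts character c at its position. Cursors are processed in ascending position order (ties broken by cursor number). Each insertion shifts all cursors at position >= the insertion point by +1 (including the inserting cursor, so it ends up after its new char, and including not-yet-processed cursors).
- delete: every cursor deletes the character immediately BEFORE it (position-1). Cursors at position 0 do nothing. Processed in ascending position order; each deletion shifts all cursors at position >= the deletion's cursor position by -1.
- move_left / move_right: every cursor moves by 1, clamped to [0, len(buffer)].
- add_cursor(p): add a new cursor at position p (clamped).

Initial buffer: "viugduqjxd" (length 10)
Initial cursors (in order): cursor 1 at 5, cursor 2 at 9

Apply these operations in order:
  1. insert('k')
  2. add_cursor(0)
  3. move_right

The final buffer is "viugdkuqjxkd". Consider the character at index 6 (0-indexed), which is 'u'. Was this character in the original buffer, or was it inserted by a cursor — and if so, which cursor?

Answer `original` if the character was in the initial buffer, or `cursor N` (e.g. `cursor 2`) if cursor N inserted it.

Answer: original

Derivation:
After op 1 (insert('k')): buffer="viugdkuqjxkd" (len 12), cursors c1@6 c2@11, authorship .....1....2.
After op 2 (add_cursor(0)): buffer="viugdkuqjxkd" (len 12), cursors c3@0 c1@6 c2@11, authorship .....1....2.
After op 3 (move_right): buffer="viugdkuqjxkd" (len 12), cursors c3@1 c1@7 c2@12, authorship .....1....2.
Authorship (.=original, N=cursor N): . . . . . 1 . . . . 2 .
Index 6: author = original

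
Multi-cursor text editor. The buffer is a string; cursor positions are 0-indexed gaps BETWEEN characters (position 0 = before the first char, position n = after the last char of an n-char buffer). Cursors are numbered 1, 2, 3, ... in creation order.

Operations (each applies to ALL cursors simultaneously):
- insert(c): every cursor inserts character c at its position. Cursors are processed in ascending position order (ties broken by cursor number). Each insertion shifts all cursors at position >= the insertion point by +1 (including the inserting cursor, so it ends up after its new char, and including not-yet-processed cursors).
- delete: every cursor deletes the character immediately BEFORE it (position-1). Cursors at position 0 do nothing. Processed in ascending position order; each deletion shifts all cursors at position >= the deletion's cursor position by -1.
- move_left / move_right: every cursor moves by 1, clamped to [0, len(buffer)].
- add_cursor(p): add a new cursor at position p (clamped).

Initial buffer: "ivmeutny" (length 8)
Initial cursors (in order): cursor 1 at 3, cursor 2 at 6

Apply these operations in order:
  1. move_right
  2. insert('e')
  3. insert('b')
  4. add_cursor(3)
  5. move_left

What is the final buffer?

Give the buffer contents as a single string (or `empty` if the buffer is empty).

Answer: ivmeebutneby

Derivation:
After op 1 (move_right): buffer="ivmeutny" (len 8), cursors c1@4 c2@7, authorship ........
After op 2 (insert('e')): buffer="ivmeeutney" (len 10), cursors c1@5 c2@9, authorship ....1...2.
After op 3 (insert('b')): buffer="ivmeebutneby" (len 12), cursors c1@6 c2@11, authorship ....11...22.
After op 4 (add_cursor(3)): buffer="ivmeebutneby" (len 12), cursors c3@3 c1@6 c2@11, authorship ....11...22.
After op 5 (move_left): buffer="ivmeebutneby" (len 12), cursors c3@2 c1@5 c2@10, authorship ....11...22.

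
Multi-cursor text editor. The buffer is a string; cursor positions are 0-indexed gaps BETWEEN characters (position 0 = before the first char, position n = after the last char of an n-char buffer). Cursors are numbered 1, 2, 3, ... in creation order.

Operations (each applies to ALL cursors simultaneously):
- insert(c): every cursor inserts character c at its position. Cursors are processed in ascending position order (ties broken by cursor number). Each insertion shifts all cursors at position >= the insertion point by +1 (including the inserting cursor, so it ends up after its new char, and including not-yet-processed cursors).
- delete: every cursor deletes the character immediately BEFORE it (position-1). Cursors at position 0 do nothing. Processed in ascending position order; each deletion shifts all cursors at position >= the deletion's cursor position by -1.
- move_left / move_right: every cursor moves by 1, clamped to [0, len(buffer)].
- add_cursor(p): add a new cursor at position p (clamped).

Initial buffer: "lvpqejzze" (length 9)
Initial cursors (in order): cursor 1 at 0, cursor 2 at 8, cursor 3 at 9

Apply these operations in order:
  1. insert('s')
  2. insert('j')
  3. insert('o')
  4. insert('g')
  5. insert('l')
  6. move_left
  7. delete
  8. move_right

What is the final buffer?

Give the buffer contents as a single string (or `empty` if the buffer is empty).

After op 1 (insert('s')): buffer="slvpqejzzses" (len 12), cursors c1@1 c2@10 c3@12, authorship 1........2.3
After op 2 (insert('j')): buffer="sjlvpqejzzsjesj" (len 15), cursors c1@2 c2@12 c3@15, authorship 11........22.33
After op 3 (insert('o')): buffer="sjolvpqejzzsjoesjo" (len 18), cursors c1@3 c2@14 c3@18, authorship 111........222.333
After op 4 (insert('g')): buffer="sjoglvpqejzzsjogesjog" (len 21), cursors c1@4 c2@16 c3@21, authorship 1111........2222.3333
After op 5 (insert('l')): buffer="sjogllvpqejzzsjoglesjogl" (len 24), cursors c1@5 c2@18 c3@24, authorship 11111........22222.33333
After op 6 (move_left): buffer="sjogllvpqejzzsjoglesjogl" (len 24), cursors c1@4 c2@17 c3@23, authorship 11111........22222.33333
After op 7 (delete): buffer="sjollvpqejzzsjolesjol" (len 21), cursors c1@3 c2@15 c3@20, authorship 1111........2222.3333
After op 8 (move_right): buffer="sjollvpqejzzsjolesjol" (len 21), cursors c1@4 c2@16 c3@21, authorship 1111........2222.3333

Answer: sjollvpqejzzsjolesjol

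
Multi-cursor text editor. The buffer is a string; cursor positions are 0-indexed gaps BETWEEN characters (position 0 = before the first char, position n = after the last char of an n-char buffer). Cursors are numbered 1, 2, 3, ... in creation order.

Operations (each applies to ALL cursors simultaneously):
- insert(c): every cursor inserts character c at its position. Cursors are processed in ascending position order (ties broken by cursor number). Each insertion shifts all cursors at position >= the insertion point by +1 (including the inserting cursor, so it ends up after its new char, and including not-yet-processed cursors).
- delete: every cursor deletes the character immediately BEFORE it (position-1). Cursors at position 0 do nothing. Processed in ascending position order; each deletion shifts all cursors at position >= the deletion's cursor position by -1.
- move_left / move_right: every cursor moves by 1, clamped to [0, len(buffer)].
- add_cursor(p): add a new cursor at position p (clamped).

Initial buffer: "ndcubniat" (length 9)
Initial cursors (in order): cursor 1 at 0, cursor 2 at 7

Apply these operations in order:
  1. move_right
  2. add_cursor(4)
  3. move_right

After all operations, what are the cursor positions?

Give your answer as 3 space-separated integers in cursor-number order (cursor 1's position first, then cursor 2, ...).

After op 1 (move_right): buffer="ndcubniat" (len 9), cursors c1@1 c2@8, authorship .........
After op 2 (add_cursor(4)): buffer="ndcubniat" (len 9), cursors c1@1 c3@4 c2@8, authorship .........
After op 3 (move_right): buffer="ndcubniat" (len 9), cursors c1@2 c3@5 c2@9, authorship .........

Answer: 2 9 5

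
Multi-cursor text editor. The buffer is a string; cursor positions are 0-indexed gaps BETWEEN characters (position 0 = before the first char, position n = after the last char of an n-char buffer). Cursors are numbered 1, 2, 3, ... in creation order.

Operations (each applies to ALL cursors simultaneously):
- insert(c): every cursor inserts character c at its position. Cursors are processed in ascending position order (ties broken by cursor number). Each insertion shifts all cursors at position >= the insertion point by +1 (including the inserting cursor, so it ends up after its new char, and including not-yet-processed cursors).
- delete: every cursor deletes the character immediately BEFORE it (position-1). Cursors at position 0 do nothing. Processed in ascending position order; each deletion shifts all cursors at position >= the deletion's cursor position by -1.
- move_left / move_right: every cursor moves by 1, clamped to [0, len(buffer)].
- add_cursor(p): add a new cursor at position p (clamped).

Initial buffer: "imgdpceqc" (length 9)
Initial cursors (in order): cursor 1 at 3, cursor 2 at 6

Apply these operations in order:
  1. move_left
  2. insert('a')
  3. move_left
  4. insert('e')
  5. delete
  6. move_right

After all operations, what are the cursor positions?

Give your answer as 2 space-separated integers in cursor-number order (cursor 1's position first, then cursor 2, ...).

After op 1 (move_left): buffer="imgdpceqc" (len 9), cursors c1@2 c2@5, authorship .........
After op 2 (insert('a')): buffer="imagdpaceqc" (len 11), cursors c1@3 c2@7, authorship ..1...2....
After op 3 (move_left): buffer="imagdpaceqc" (len 11), cursors c1@2 c2@6, authorship ..1...2....
After op 4 (insert('e')): buffer="imeagdpeaceqc" (len 13), cursors c1@3 c2@8, authorship ..11...22....
After op 5 (delete): buffer="imagdpaceqc" (len 11), cursors c1@2 c2@6, authorship ..1...2....
After op 6 (move_right): buffer="imagdpaceqc" (len 11), cursors c1@3 c2@7, authorship ..1...2....

Answer: 3 7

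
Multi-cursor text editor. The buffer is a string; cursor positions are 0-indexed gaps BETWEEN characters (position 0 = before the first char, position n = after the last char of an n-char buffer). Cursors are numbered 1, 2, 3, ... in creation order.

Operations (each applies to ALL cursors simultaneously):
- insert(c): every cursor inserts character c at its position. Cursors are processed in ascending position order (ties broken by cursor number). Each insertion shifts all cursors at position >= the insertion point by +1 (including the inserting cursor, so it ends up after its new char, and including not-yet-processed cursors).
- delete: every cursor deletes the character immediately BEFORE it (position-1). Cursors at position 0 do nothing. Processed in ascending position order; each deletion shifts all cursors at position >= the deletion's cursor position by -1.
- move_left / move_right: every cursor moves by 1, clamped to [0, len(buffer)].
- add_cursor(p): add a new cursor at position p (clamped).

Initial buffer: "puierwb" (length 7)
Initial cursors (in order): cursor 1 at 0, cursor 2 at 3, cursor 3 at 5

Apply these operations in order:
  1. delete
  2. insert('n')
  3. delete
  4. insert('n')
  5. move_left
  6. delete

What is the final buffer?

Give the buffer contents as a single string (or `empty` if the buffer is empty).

Answer: npnnwb

Derivation:
After op 1 (delete): buffer="puewb" (len 5), cursors c1@0 c2@2 c3@3, authorship .....
After op 2 (insert('n')): buffer="npunenwb" (len 8), cursors c1@1 c2@4 c3@6, authorship 1..2.3..
After op 3 (delete): buffer="puewb" (len 5), cursors c1@0 c2@2 c3@3, authorship .....
After op 4 (insert('n')): buffer="npunenwb" (len 8), cursors c1@1 c2@4 c3@6, authorship 1..2.3..
After op 5 (move_left): buffer="npunenwb" (len 8), cursors c1@0 c2@3 c3@5, authorship 1..2.3..
After op 6 (delete): buffer="npnnwb" (len 6), cursors c1@0 c2@2 c3@3, authorship 1.23..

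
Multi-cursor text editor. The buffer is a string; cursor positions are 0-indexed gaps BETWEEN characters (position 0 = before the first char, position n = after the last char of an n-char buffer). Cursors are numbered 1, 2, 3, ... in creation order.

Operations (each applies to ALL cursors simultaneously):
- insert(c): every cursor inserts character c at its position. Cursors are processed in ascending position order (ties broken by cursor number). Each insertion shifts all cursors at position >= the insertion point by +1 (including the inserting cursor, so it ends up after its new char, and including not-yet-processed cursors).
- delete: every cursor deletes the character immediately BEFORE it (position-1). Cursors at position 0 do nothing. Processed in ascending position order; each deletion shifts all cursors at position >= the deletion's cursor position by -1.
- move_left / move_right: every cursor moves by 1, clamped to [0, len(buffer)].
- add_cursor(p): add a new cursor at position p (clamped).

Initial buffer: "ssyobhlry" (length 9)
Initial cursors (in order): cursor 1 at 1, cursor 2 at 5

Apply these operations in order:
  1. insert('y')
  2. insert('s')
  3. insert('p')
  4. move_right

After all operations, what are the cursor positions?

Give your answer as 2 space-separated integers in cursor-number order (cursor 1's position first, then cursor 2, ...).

Answer: 5 12

Derivation:
After op 1 (insert('y')): buffer="sysyobyhlry" (len 11), cursors c1@2 c2@7, authorship .1....2....
After op 2 (insert('s')): buffer="syssyobyshlry" (len 13), cursors c1@3 c2@9, authorship .11....22....
After op 3 (insert('p')): buffer="syspsyobysphlry" (len 15), cursors c1@4 c2@11, authorship .111....222....
After op 4 (move_right): buffer="syspsyobysphlry" (len 15), cursors c1@5 c2@12, authorship .111....222....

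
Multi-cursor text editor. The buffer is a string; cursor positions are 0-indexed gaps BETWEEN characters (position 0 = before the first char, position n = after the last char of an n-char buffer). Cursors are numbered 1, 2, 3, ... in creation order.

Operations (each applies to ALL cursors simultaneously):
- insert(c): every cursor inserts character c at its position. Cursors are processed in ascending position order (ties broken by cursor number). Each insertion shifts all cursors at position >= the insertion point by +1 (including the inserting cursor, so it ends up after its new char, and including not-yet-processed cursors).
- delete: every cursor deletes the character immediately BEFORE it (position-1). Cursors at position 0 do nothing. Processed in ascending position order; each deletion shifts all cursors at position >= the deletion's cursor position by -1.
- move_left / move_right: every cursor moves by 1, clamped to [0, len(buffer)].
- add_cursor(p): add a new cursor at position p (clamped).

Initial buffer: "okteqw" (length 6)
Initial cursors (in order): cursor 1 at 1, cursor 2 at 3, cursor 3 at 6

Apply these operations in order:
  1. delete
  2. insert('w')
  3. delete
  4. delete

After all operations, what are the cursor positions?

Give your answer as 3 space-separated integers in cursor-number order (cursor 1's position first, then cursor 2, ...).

After op 1 (delete): buffer="keq" (len 3), cursors c1@0 c2@1 c3@3, authorship ...
After op 2 (insert('w')): buffer="wkweqw" (len 6), cursors c1@1 c2@3 c3@6, authorship 1.2..3
After op 3 (delete): buffer="keq" (len 3), cursors c1@0 c2@1 c3@3, authorship ...
After op 4 (delete): buffer="e" (len 1), cursors c1@0 c2@0 c3@1, authorship .

Answer: 0 0 1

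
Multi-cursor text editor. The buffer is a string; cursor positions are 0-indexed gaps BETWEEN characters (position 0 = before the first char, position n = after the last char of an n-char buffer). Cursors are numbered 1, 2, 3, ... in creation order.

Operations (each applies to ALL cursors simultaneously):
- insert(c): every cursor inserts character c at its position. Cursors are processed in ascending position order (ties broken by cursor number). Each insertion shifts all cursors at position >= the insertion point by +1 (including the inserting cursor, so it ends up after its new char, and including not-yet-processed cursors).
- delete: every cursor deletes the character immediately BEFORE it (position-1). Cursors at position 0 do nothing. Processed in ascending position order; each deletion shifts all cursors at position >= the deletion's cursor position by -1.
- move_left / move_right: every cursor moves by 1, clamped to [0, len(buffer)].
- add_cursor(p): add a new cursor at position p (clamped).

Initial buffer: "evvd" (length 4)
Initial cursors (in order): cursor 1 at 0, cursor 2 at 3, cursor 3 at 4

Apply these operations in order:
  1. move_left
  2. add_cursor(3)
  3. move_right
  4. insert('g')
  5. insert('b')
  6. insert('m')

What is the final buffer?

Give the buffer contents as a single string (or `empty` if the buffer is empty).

After op 1 (move_left): buffer="evvd" (len 4), cursors c1@0 c2@2 c3@3, authorship ....
After op 2 (add_cursor(3)): buffer="evvd" (len 4), cursors c1@0 c2@2 c3@3 c4@3, authorship ....
After op 3 (move_right): buffer="evvd" (len 4), cursors c1@1 c2@3 c3@4 c4@4, authorship ....
After op 4 (insert('g')): buffer="egvvgdgg" (len 8), cursors c1@2 c2@5 c3@8 c4@8, authorship .1..2.34
After op 5 (insert('b')): buffer="egbvvgbdggbb" (len 12), cursors c1@3 c2@7 c3@12 c4@12, authorship .11..22.3434
After op 6 (insert('m')): buffer="egbmvvgbmdggbbmm" (len 16), cursors c1@4 c2@9 c3@16 c4@16, authorship .111..222.343434

Answer: egbmvvgbmdggbbmm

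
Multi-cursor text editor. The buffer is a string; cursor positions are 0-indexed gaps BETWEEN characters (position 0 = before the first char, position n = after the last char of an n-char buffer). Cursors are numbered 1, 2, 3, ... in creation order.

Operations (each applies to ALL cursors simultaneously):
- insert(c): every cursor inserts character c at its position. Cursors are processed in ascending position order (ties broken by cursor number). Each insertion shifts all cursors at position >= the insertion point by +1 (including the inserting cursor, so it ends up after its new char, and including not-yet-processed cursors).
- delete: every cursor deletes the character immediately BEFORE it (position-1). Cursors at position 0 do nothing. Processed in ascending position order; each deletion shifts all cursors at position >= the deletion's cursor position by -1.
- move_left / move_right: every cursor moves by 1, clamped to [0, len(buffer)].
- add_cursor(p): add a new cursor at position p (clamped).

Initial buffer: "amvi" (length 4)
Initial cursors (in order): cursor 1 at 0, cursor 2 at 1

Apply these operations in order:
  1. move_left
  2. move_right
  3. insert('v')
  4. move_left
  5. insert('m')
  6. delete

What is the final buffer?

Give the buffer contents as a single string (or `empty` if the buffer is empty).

After op 1 (move_left): buffer="amvi" (len 4), cursors c1@0 c2@0, authorship ....
After op 2 (move_right): buffer="amvi" (len 4), cursors c1@1 c2@1, authorship ....
After op 3 (insert('v')): buffer="avvmvi" (len 6), cursors c1@3 c2@3, authorship .12...
After op 4 (move_left): buffer="avvmvi" (len 6), cursors c1@2 c2@2, authorship .12...
After op 5 (insert('m')): buffer="avmmvmvi" (len 8), cursors c1@4 c2@4, authorship .1122...
After op 6 (delete): buffer="avvmvi" (len 6), cursors c1@2 c2@2, authorship .12...

Answer: avvmvi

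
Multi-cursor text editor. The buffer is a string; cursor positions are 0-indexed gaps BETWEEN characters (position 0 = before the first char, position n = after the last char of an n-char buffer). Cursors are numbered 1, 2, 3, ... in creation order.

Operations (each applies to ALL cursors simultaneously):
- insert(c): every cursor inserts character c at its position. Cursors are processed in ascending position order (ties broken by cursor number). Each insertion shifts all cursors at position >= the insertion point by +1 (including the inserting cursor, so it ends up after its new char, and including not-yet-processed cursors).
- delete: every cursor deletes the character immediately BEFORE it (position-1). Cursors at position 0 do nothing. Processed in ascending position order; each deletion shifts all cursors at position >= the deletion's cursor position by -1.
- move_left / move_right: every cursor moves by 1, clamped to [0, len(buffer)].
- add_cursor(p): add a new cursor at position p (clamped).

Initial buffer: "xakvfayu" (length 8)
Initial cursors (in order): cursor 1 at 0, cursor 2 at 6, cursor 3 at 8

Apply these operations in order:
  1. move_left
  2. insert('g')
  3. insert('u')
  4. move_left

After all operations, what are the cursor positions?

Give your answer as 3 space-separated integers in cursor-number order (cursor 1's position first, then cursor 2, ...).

After op 1 (move_left): buffer="xakvfayu" (len 8), cursors c1@0 c2@5 c3@7, authorship ........
After op 2 (insert('g')): buffer="gxakvfgaygu" (len 11), cursors c1@1 c2@7 c3@10, authorship 1.....2..3.
After op 3 (insert('u')): buffer="guxakvfguayguu" (len 14), cursors c1@2 c2@9 c3@13, authorship 11.....22..33.
After op 4 (move_left): buffer="guxakvfguayguu" (len 14), cursors c1@1 c2@8 c3@12, authorship 11.....22..33.

Answer: 1 8 12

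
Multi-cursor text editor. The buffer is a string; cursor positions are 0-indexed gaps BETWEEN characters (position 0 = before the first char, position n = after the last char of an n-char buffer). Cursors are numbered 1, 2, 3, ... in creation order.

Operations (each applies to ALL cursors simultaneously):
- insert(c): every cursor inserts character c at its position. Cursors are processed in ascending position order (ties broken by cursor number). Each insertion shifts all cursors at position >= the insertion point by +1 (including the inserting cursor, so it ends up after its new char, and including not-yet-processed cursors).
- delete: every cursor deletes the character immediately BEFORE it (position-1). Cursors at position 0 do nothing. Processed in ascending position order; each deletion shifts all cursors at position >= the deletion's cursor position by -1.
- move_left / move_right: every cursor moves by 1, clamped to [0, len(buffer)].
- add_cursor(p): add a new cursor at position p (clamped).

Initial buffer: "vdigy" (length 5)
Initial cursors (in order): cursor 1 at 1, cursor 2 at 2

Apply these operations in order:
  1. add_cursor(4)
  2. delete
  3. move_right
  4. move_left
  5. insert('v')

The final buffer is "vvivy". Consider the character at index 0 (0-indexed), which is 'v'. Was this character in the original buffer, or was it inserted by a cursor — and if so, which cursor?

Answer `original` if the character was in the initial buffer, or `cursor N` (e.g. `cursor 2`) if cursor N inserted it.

After op 1 (add_cursor(4)): buffer="vdigy" (len 5), cursors c1@1 c2@2 c3@4, authorship .....
After op 2 (delete): buffer="iy" (len 2), cursors c1@0 c2@0 c3@1, authorship ..
After op 3 (move_right): buffer="iy" (len 2), cursors c1@1 c2@1 c3@2, authorship ..
After op 4 (move_left): buffer="iy" (len 2), cursors c1@0 c2@0 c3@1, authorship ..
After op 5 (insert('v')): buffer="vvivy" (len 5), cursors c1@2 c2@2 c3@4, authorship 12.3.
Authorship (.=original, N=cursor N): 1 2 . 3 .
Index 0: author = 1

Answer: cursor 1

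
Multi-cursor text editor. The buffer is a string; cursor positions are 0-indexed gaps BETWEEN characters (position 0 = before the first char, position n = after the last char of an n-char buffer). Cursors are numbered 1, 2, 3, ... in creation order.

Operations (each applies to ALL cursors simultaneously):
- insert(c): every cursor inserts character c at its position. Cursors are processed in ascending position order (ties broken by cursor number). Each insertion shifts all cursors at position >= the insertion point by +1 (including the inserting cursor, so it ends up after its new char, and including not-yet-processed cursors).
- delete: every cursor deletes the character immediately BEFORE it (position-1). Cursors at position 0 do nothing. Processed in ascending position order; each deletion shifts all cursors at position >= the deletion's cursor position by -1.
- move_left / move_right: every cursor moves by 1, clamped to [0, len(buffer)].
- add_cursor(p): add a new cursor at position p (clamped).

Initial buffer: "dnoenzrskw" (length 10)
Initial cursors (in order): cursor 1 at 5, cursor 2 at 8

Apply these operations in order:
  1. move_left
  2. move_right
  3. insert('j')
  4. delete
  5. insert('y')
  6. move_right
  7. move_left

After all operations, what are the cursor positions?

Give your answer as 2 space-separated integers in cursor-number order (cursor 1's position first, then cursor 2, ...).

After op 1 (move_left): buffer="dnoenzrskw" (len 10), cursors c1@4 c2@7, authorship ..........
After op 2 (move_right): buffer="dnoenzrskw" (len 10), cursors c1@5 c2@8, authorship ..........
After op 3 (insert('j')): buffer="dnoenjzrsjkw" (len 12), cursors c1@6 c2@10, authorship .....1...2..
After op 4 (delete): buffer="dnoenzrskw" (len 10), cursors c1@5 c2@8, authorship ..........
After op 5 (insert('y')): buffer="dnoenyzrsykw" (len 12), cursors c1@6 c2@10, authorship .....1...2..
After op 6 (move_right): buffer="dnoenyzrsykw" (len 12), cursors c1@7 c2@11, authorship .....1...2..
After op 7 (move_left): buffer="dnoenyzrsykw" (len 12), cursors c1@6 c2@10, authorship .....1...2..

Answer: 6 10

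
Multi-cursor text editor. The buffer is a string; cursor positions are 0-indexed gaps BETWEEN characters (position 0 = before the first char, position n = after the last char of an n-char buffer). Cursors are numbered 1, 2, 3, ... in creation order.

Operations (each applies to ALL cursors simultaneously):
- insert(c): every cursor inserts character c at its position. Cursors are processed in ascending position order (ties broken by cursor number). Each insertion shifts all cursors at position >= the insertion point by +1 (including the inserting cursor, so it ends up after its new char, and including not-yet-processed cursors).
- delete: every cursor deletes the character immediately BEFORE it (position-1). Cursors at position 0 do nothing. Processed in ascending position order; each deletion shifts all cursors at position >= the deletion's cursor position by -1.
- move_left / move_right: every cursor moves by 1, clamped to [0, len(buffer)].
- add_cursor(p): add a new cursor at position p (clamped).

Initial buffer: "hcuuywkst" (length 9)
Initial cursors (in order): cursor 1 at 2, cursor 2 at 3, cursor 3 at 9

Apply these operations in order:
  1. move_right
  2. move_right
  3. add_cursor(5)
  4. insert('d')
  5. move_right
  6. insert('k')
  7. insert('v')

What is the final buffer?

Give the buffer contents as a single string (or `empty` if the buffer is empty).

After op 1 (move_right): buffer="hcuuywkst" (len 9), cursors c1@3 c2@4 c3@9, authorship .........
After op 2 (move_right): buffer="hcuuywkst" (len 9), cursors c1@4 c2@5 c3@9, authorship .........
After op 3 (add_cursor(5)): buffer="hcuuywkst" (len 9), cursors c1@4 c2@5 c4@5 c3@9, authorship .........
After op 4 (insert('d')): buffer="hcuudyddwkstd" (len 13), cursors c1@5 c2@8 c4@8 c3@13, authorship ....1.24....3
After op 5 (move_right): buffer="hcuudyddwkstd" (len 13), cursors c1@6 c2@9 c4@9 c3@13, authorship ....1.24....3
After op 6 (insert('k')): buffer="hcuudykddwkkkstdk" (len 17), cursors c1@7 c2@12 c4@12 c3@17, authorship ....1.124.24...33
After op 7 (insert('v')): buffer="hcuudykvddwkkvvkstdkv" (len 21), cursors c1@8 c2@15 c4@15 c3@21, authorship ....1.1124.2424...333

Answer: hcuudykvddwkkvvkstdkv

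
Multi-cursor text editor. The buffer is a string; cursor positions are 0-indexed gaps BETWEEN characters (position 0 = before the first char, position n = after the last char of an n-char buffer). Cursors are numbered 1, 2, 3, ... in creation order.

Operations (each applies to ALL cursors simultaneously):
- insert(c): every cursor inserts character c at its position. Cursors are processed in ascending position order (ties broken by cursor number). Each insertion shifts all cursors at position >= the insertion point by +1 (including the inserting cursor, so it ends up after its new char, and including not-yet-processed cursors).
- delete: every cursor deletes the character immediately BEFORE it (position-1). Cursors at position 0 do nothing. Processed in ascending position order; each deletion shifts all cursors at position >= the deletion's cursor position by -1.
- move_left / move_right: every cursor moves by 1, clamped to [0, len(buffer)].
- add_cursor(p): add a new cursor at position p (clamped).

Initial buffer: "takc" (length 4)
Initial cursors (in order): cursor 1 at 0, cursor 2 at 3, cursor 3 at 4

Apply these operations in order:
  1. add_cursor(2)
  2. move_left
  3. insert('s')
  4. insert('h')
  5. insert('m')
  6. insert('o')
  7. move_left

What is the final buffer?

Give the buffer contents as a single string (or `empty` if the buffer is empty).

After op 1 (add_cursor(2)): buffer="takc" (len 4), cursors c1@0 c4@2 c2@3 c3@4, authorship ....
After op 2 (move_left): buffer="takc" (len 4), cursors c1@0 c4@1 c2@2 c3@3, authorship ....
After op 3 (insert('s')): buffer="stsasksc" (len 8), cursors c1@1 c4@3 c2@5 c3@7, authorship 1.4.2.3.
After op 4 (insert('h')): buffer="shtshashkshc" (len 12), cursors c1@2 c4@5 c2@8 c3@11, authorship 11.44.22.33.
After op 5 (insert('m')): buffer="shmtshmashmkshmc" (len 16), cursors c1@3 c4@7 c2@11 c3@15, authorship 111.444.222.333.
After op 6 (insert('o')): buffer="shmotshmoashmokshmoc" (len 20), cursors c1@4 c4@9 c2@14 c3@19, authorship 1111.4444.2222.3333.
After op 7 (move_left): buffer="shmotshmoashmokshmoc" (len 20), cursors c1@3 c4@8 c2@13 c3@18, authorship 1111.4444.2222.3333.

Answer: shmotshmoashmokshmoc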